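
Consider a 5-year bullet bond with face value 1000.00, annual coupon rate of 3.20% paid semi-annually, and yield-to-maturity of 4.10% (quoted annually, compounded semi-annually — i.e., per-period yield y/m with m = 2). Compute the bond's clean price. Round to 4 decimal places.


Coupon per period c = face * coupon_rate / m = 16.000000
Periods per year m = 2; per-period yield y/m = 0.020500
Number of cashflows N = 10
Cashflows (t years, CF_t, discount factor 1/(1+y/m)^(m*t), PV):
  t = 0.5000: CF_t = 16.000000, DF = 0.979912, PV = 15.678589
  t = 1.0000: CF_t = 16.000000, DF = 0.960227, PV = 15.363634
  t = 1.5000: CF_t = 16.000000, DF = 0.940938, PV = 15.055007
  t = 2.0000: CF_t = 16.000000, DF = 0.922036, PV = 14.752579
  t = 2.5000: CF_t = 16.000000, DF = 0.903514, PV = 14.456226
  t = 3.0000: CF_t = 16.000000, DF = 0.885364, PV = 14.165827
  t = 3.5000: CF_t = 16.000000, DF = 0.867579, PV = 13.881261
  t = 4.0000: CF_t = 16.000000, DF = 0.850151, PV = 13.602412
  t = 4.5000: CF_t = 16.000000, DF = 0.833073, PV = 13.329164
  t = 5.0000: CF_t = 1016.000000, DF = 0.816338, PV = 829.399210
Price P = sum_t PV_t = 959.683908

Answer: Price = 959.6839


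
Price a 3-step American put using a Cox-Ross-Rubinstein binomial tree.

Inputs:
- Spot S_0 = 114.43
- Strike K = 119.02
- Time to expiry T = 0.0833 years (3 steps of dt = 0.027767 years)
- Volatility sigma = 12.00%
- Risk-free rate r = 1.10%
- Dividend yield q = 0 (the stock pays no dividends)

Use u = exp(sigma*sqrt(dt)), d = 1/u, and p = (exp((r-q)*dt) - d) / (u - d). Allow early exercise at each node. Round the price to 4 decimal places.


dt = T/N = 0.027767
u = exp(sigma*sqrt(dt)) = 1.020197; d = 1/u = 0.980203
p = (exp((r-q)*dt) - d) / (u - d) = 0.502639
Discount per step: exp(-r*dt) = 0.999695
Stock lattice S(k, i) with i counting down-moves:
  k=0: S(0,0) = 114.4300
  k=1: S(1,0) = 116.7412; S(1,1) = 112.1646
  k=2: S(2,0) = 119.0990; S(2,1) = 114.4300; S(2,2) = 109.9440
  k=3: S(3,0) = 121.5045; S(3,1) = 116.7412; S(3,2) = 112.1646; S(3,3) = 107.7674
Terminal payoffs V(N, i) = max(K - S_T, 0):
  V(3,0) = 0.000000; V(3,1) = 2.278828; V(3,2) = 6.855417; V(3,3) = 11.252591
Backward induction: V(k, i) = exp(-r*dt) * [p * V(k+1, i) + (1-p) * V(k+1, i+1)]; then take max(V_cont, immediate exercise) for American.
  V(2,0) = exp(-r*dt) * [p*0.000000 + (1-p)*2.278828] = 1.133053; exercise = 0.000000; V(2,0) = max -> 1.133053
  V(2,1) = exp(-r*dt) * [p*2.278828 + (1-p)*6.855417] = 4.553653; exercise = 4.590000; V(2,1) = max -> 4.590000
  V(2,2) = exp(-r*dt) * [p*6.855417 + (1-p)*11.252591] = 9.039638; exercise = 9.075985; V(2,2) = max -> 9.075985
  V(1,0) = exp(-r*dt) * [p*1.133053 + (1-p)*4.590000] = 2.851532; exercise = 2.278828; V(1,0) = max -> 2.851532
  V(1,1) = exp(-r*dt) * [p*4.590000 + (1-p)*9.075985] = 6.819070; exercise = 6.855417; V(1,1) = max -> 6.855417
  V(0,0) = exp(-r*dt) * [p*2.851532 + (1-p)*6.855417] = 4.841429; exercise = 4.590000; V(0,0) = max -> 4.841429

Answer: Price = V(0,0) = 4.8414


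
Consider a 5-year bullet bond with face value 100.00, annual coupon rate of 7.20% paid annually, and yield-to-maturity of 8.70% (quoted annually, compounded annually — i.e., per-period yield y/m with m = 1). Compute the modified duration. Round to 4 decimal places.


Answer: Modified duration = 4.0022

Derivation:
Coupon per period c = face * coupon_rate / m = 7.200000
Periods per year m = 1; per-period yield y/m = 0.087000
Number of cashflows N = 5
Cashflows (t years, CF_t, discount factor 1/(1+y/m)^(m*t), PV):
  t = 1.0000: CF_t = 7.200000, DF = 0.919963, PV = 6.623735
  t = 2.0000: CF_t = 7.200000, DF = 0.846332, PV = 6.093593
  t = 3.0000: CF_t = 7.200000, DF = 0.778595, PV = 5.605881
  t = 4.0000: CF_t = 7.200000, DF = 0.716278, PV = 5.157204
  t = 5.0000: CF_t = 107.200000, DF = 0.658950, PV = 70.639410
Price P = sum_t PV_t = 94.119823
First compute Macaulay numerator sum_t t * PV_t:
  t * PV_t at t = 1.0000: 6.623735
  t * PV_t at t = 2.0000: 12.187185
  t * PV_t at t = 3.0000: 16.817643
  t * PV_t at t = 4.0000: 20.628816
  t * PV_t at t = 5.0000: 353.197051
Macaulay duration D = 409.454430 / 94.119823 = 4.350353
Modified duration = D / (1 + y/m) = 4.350353 / (1 + 0.087000) = 4.002164


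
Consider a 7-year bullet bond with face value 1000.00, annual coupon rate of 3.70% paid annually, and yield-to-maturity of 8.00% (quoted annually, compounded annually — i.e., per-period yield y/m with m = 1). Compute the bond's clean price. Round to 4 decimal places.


Coupon per period c = face * coupon_rate / m = 37.000000
Periods per year m = 1; per-period yield y/m = 0.080000
Number of cashflows N = 7
Cashflows (t years, CF_t, discount factor 1/(1+y/m)^(m*t), PV):
  t = 1.0000: CF_t = 37.000000, DF = 0.925926, PV = 34.259259
  t = 2.0000: CF_t = 37.000000, DF = 0.857339, PV = 31.721536
  t = 3.0000: CF_t = 37.000000, DF = 0.793832, PV = 29.371793
  t = 4.0000: CF_t = 37.000000, DF = 0.735030, PV = 27.196105
  t = 5.0000: CF_t = 37.000000, DF = 0.680583, PV = 25.181578
  t = 6.0000: CF_t = 37.000000, DF = 0.630170, PV = 23.316276
  t = 7.0000: CF_t = 1037.000000, DF = 0.583490, PV = 605.079540
Price P = sum_t PV_t = 776.126087

Answer: Price = 776.1261


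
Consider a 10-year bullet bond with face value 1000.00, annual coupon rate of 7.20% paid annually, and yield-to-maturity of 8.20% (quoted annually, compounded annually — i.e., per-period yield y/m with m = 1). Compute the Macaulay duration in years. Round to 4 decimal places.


Coupon per period c = face * coupon_rate / m = 72.000000
Periods per year m = 1; per-period yield y/m = 0.082000
Number of cashflows N = 10
Cashflows (t years, CF_t, discount factor 1/(1+y/m)^(m*t), PV):
  t = 1.0000: CF_t = 72.000000, DF = 0.924214, PV = 66.543438
  t = 2.0000: CF_t = 72.000000, DF = 0.854172, PV = 61.500405
  t = 3.0000: CF_t = 72.000000, DF = 0.789438, PV = 56.839561
  t = 4.0000: CF_t = 72.000000, DF = 0.729610, PV = 52.531942
  t = 5.0000: CF_t = 72.000000, DF = 0.674316, PV = 48.550778
  t = 6.0000: CF_t = 72.000000, DF = 0.623213, PV = 44.871329
  t = 7.0000: CF_t = 72.000000, DF = 0.575982, PV = 41.470729
  t = 8.0000: CF_t = 72.000000, DF = 0.532331, PV = 38.327846
  t = 9.0000: CF_t = 72.000000, DF = 0.491988, PV = 35.423148
  t = 10.0000: CF_t = 1072.000000, DF = 0.454703, PV = 487.441136
Price P = sum_t PV_t = 933.500311
Macaulay numerator sum_t t * PV_t:
  t * PV_t at t = 1.0000: 66.543438
  t * PV_t at t = 2.0000: 123.000810
  t * PV_t at t = 3.0000: 170.518683
  t * PV_t at t = 4.0000: 210.127767
  t * PV_t at t = 5.0000: 242.753889
  t * PV_t at t = 6.0000: 269.227973
  t * PV_t at t = 7.0000: 290.295104
  t * PV_t at t = 8.0000: 306.622766
  t * PV_t at t = 9.0000: 318.808329
  t * PV_t at t = 10.0000: 4874.411364
Macaulay duration D = (sum_t t * PV_t) / P = 6872.310123 / 933.500311 = 7.361872

Answer: Macaulay duration = 7.3619 years


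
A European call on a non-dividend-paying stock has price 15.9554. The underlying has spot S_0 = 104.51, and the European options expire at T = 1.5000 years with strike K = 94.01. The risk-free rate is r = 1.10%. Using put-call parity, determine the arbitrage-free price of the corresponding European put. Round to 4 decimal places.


Answer: Put price = 3.9170

Derivation:
Put-call parity: C - P = S_0 * exp(-qT) - K * exp(-rT).
S_0 * exp(-qT) = 104.5100 * 1.00000000 = 104.51000000
K * exp(-rT) = 94.0100 * 0.98363538 = 92.47156202
P = C - S*exp(-qT) + K*exp(-rT)
P = 15.9554 - 104.51000000 + 92.47156202 = 3.9170


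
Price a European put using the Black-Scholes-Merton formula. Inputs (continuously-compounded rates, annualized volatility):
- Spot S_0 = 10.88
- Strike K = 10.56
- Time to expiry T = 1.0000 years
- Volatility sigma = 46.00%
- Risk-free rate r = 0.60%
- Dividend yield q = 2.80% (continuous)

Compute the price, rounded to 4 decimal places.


d1 = (ln(S/K) + (r - q + 0.5*sigma^2) * T) / (sigma * sqrt(T)) = 0.24707166
d2 = d1 - sigma * sqrt(T) = -0.21292834
exp(-rT) = 0.99401796; exp(-qT) = 0.97238837
P = K * exp(-rT) * N(-d2) - S_0 * exp(-qT) * N(-d1)
N(-d1) = 0.40242638; N(-d2) = 0.58430857
P = 10.5600 * 0.99401796 * 0.58430857 - 10.8800 * 0.97238837 * 0.40242638 = 1.8759

Answer: Price = 1.8759


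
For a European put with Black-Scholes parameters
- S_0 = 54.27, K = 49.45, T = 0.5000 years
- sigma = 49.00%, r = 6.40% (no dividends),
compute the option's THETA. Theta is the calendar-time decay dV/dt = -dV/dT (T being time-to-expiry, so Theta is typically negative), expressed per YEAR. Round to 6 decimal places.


d1 = 0.5340374323; d2 = 0.1875551096
phi(d1) = 0.3459238819; exp(-qT) = 1.0000000000; exp(-rT) = 0.9685065821
Theta = -S*exp(-qT)*phi(d1)*sigma/(2*sqrt(T)) + r*K*exp(-rT)*N(-d2) - q*S*exp(-qT)*N(-d1)
N(-d1) = 0.2966578182; N(-d2) = 0.4256127095; sqrt(T) = 0.7071067812
Term 1 = -54.2700 * 1.0000000000 * 0.3459238819 * 0.4900 / (2 * 0.7071067812) = -6.5046128033
Term 2 = 0.0640 * 49.4500 * 0.9685065821 * 0.4256127095 = 1.3045581272
Term 3 = 0 (no dividend yield, q = 0)
Theta = -6.5046128033 + (1.3045581272) + (0.0000000000) = -5.200055

Answer: Theta = -5.200055


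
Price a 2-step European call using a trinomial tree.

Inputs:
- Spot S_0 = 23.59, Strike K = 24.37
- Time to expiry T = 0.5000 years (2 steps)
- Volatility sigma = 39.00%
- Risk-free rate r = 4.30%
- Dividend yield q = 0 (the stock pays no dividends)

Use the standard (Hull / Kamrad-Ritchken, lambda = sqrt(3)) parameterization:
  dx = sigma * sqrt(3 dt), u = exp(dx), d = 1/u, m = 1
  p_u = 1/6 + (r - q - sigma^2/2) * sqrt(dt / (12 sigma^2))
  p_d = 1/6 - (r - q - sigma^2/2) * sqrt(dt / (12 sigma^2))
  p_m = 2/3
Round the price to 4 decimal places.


Answer: Price = V(0,0) = 2.2662

Derivation:
dt = T/N = 0.250000; dx = sigma*sqrt(3*dt) = 0.337750
u = exp(dx) = 1.401790; d = 1/u = 0.713374
p_u = 0.154435, p_m = 0.666667, p_d = 0.178898
Discount per step: exp(-r*dt) = 0.989308
Stock lattice S(k, j) with j the centered position index:
  k=0: S(0,+0) = 23.5900
  k=1: S(1,-1) = 16.8285; S(1,+0) = 23.5900; S(1,+1) = 33.0682
  k=2: S(2,-2) = 12.0050; S(2,-1) = 16.8285; S(2,+0) = 23.5900; S(2,+1) = 33.0682; S(2,+2) = 46.3547
Terminal payoffs V(N, j) = max(S_T - K, 0):
  V(2,-2) = 0.000000; V(2,-1) = 0.000000; V(2,+0) = 0.000000; V(2,+1) = 8.698223; V(2,+2) = 21.984701
Backward induction: V(k, j) = exp(-r*dt) * [p_u * V(k+1, j+1) + p_m * V(k+1, j) + p_d * V(k+1, j-1)]
  V(1,-1) = exp(-r*dt) * [p_u*0.000000 + p_m*0.000000 + p_d*0.000000] = 0.000000
  V(1,+0) = exp(-r*dt) * [p_u*8.698223 + p_m*0.000000 + p_d*0.000000] = 1.328947
  V(1,+1) = exp(-r*dt) * [p_u*21.984701 + p_m*8.698223 + p_d*0.000000] = 9.095716
  V(0,+0) = exp(-r*dt) * [p_u*9.095716 + p_m*1.328947 + p_d*0.000000] = 2.266169


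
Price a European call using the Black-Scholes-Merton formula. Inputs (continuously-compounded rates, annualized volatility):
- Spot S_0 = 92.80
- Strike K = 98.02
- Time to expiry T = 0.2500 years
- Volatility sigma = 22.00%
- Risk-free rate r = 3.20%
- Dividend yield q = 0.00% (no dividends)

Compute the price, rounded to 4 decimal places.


Answer: Price = 2.3182

Derivation:
d1 = (ln(S/K) + (r - q + 0.5*sigma^2) * T) / (sigma * sqrt(T)) = -0.36977182
d2 = d1 - sigma * sqrt(T) = -0.47977182
exp(-rT) = 0.99203191; exp(-qT) = 1.00000000
C = S_0 * exp(-qT) * N(d1) - K * exp(-rT) * N(d2)
N(d1) = 0.35577626; N(d2) = 0.31569483
C = 92.8000 * 1.00000000 * 0.35577626 - 98.0200 * 0.99203191 * 0.31569483 = 2.3182


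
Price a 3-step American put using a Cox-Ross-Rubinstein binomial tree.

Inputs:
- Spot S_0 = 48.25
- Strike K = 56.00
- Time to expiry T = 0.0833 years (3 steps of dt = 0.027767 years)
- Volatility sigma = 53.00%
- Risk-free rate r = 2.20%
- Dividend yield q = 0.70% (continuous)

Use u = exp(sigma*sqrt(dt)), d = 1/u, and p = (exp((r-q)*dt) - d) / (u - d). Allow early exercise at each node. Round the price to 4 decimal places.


Answer: Price = V(0,0) = 8.4700

Derivation:
dt = T/N = 0.027767
u = exp(sigma*sqrt(dt)) = 1.092333; d = 1/u = 0.915472
p = (exp((r-q)*dt) - d) / (u - d) = 0.480291
Discount per step: exp(-r*dt) = 0.999389
Stock lattice S(k, i) with i counting down-moves:
  k=0: S(0,0) = 48.2500
  k=1: S(1,0) = 52.7051; S(1,1) = 44.1715
  k=2: S(2,0) = 57.5715; S(2,1) = 48.2500; S(2,2) = 40.4378
  k=3: S(3,0) = 62.8872; S(3,1) = 52.7051; S(3,2) = 44.1715; S(3,3) = 37.0196
Terminal payoffs V(N, i) = max(K - S_T, 0):
  V(3,0) = 0.000000; V(3,1) = 3.294939; V(3,2) = 11.828483; V(3,3) = 18.980351
Backward induction: V(k, i) = exp(-r*dt) * [p * V(k+1, i) + (1-p) * V(k+1, i+1)]; then take max(V_cont, immediate exercise) for American.
  V(2,0) = exp(-r*dt) * [p*0.000000 + (1-p)*3.294939] = 1.711364; exercise = 0.000000; V(2,0) = max -> 1.711364
  V(2,1) = exp(-r*dt) * [p*3.294939 + (1-p)*11.828483] = 7.725179; exercise = 7.750000; V(2,1) = max -> 7.750000
  V(2,2) = exp(-r*dt) * [p*11.828483 + (1-p)*18.980351] = 15.535881; exercise = 15.562220; V(2,2) = max -> 15.562220
  V(1,0) = exp(-r*dt) * [p*1.711364 + (1-p)*7.750000] = 4.846737; exercise = 3.294939; V(1,0) = max -> 4.846737
  V(1,1) = exp(-r*dt) * [p*7.750000 + (1-p)*15.562220] = 11.802870; exercise = 11.828483; V(1,1) = max -> 11.828483
  V(0,0) = exp(-r*dt) * [p*4.846737 + (1-p)*11.828483] = 8.470038; exercise = 7.750000; V(0,0) = max -> 8.470038


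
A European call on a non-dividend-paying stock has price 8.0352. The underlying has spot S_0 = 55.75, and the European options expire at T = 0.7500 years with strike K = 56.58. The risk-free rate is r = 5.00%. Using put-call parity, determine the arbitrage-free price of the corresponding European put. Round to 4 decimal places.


Answer: Put price = 6.7827

Derivation:
Put-call parity: C - P = S_0 * exp(-qT) - K * exp(-rT).
S_0 * exp(-qT) = 55.7500 * 1.00000000 = 55.75000000
K * exp(-rT) = 56.5800 * 0.96319442 = 54.49754015
P = C - S*exp(-qT) + K*exp(-rT)
P = 8.0352 - 55.75000000 + 54.49754015 = 6.7827


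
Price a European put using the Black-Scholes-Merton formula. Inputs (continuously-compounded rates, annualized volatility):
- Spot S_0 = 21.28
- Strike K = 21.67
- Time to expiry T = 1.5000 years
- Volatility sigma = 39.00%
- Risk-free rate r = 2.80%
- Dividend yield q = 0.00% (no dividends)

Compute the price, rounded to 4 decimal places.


Answer: Price = 3.7237

Derivation:
d1 = (ln(S/K) + (r - q + 0.5*sigma^2) * T) / (sigma * sqrt(T)) = 0.28873381
d2 = d1 - sigma * sqrt(T) = -0.18891669
exp(-rT) = 0.95886978; exp(-qT) = 1.00000000
P = K * exp(-rT) * N(-d2) - S_0 * exp(-qT) * N(-d1)
N(-d1) = 0.38639254; N(-d2) = 0.57492094
P = 21.6700 * 0.95886978 * 0.57492094 - 21.2800 * 1.00000000 * 0.38639254 = 3.7237


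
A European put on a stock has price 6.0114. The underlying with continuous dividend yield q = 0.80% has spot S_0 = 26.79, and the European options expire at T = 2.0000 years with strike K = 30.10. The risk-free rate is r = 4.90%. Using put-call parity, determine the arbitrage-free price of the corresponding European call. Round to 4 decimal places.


Answer: Call price = 5.0860

Derivation:
Put-call parity: C - P = S_0 * exp(-qT) - K * exp(-rT).
S_0 * exp(-qT) = 26.7900 * 0.98412732 = 26.36477090
K * exp(-rT) = 30.1000 * 0.90664890 = 27.29013200
C = P + S*exp(-qT) - K*exp(-rT)
C = 6.0114 + 26.36477090 - 27.29013200 = 5.0860


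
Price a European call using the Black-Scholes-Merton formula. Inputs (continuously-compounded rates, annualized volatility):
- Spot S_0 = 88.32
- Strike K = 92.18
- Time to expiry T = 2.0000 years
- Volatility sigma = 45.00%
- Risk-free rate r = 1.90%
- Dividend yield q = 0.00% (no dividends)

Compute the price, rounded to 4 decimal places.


d1 = (ln(S/K) + (r - q + 0.5*sigma^2) * T) / (sigma * sqrt(T)) = 0.31069234
d2 = d1 - sigma * sqrt(T) = -0.32570376
exp(-rT) = 0.96271294; exp(-qT) = 1.00000000
C = S_0 * exp(-qT) * N(d1) - K * exp(-rT) * N(d2)
N(d1) = 0.62198274; N(d2) = 0.37232425
C = 88.3200 * 1.00000000 * 0.62198274 - 92.1800 * 0.96271294 * 0.37232425 = 21.8924

Answer: Price = 21.8924


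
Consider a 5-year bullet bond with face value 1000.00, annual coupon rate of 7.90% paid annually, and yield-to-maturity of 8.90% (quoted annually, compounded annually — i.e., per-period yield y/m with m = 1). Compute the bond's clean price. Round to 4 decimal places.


Answer: Price = 961.0024

Derivation:
Coupon per period c = face * coupon_rate / m = 79.000000
Periods per year m = 1; per-period yield y/m = 0.089000
Number of cashflows N = 5
Cashflows (t years, CF_t, discount factor 1/(1+y/m)^(m*t), PV):
  t = 1.0000: CF_t = 79.000000, DF = 0.918274, PV = 72.543618
  t = 2.0000: CF_t = 79.000000, DF = 0.843226, PV = 66.614893
  t = 3.0000: CF_t = 79.000000, DF = 0.774313, PV = 61.170700
  t = 4.0000: CF_t = 79.000000, DF = 0.711031, PV = 56.171442
  t = 5.0000: CF_t = 1079.000000, DF = 0.652921, PV = 704.501701
Price P = sum_t PV_t = 961.002353


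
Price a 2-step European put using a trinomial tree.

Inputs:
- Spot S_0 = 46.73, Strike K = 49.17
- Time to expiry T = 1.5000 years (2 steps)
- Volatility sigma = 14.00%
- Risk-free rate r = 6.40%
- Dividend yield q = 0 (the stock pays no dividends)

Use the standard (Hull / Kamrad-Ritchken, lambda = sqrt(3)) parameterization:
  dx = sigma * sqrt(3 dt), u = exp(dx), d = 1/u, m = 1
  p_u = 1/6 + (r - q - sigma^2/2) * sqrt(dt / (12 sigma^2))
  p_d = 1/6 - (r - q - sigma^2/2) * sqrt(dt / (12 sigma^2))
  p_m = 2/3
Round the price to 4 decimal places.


Answer: Price = V(0,0) = 2.1045

Derivation:
dt = T/N = 0.750000; dx = sigma*sqrt(3*dt) = 0.210000
u = exp(dx) = 1.233678; d = 1/u = 0.810584
p_u = 0.263452, p_m = 0.666667, p_d = 0.069881
Discount per step: exp(-r*dt) = 0.953134
Stock lattice S(k, j) with j the centered position index:
  k=0: S(0,+0) = 46.7300
  k=1: S(1,-1) = 37.8786; S(1,+0) = 46.7300; S(1,+1) = 57.6498
  k=2: S(2,-2) = 30.7038; S(2,-1) = 37.8786; S(2,+0) = 46.7300; S(2,+1) = 57.6498; S(2,+2) = 71.1213
Terminal payoffs V(N, j) = max(K - S_T, 0):
  V(2,-2) = 18.466202; V(2,-1) = 11.291398; V(2,+0) = 2.440000; V(2,+1) = 0.000000; V(2,+2) = 0.000000
Backward induction: V(k, j) = exp(-r*dt) * [p_u * V(k+1, j+1) + p_m * V(k+1, j) + p_d * V(k+1, j-1)]
  V(1,-1) = exp(-r*dt) * [p_u*2.440000 + p_m*11.291398 + p_d*18.466202] = 9.017464
  V(1,+0) = exp(-r*dt) * [p_u*0.000000 + p_m*2.440000 + p_d*11.291398] = 2.302505
  V(1,+1) = exp(-r*dt) * [p_u*0.000000 + p_m*0.000000 + p_d*2.440000] = 0.162518
  V(0,+0) = exp(-r*dt) * [p_u*0.162518 + p_m*2.302505 + p_d*9.017464] = 2.104489


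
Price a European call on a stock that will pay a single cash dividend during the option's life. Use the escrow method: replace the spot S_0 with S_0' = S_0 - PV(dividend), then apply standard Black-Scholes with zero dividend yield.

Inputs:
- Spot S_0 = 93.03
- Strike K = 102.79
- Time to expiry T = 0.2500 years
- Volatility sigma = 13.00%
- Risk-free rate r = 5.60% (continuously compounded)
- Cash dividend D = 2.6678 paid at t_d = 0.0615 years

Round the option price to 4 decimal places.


PV(D) = D * exp(-r * t_d) = 2.6678 * 0.99656192 = 2.65862790
S_0' = S_0 - PV(D) = 93.0300 - 2.65862790 = 90.37137210
d1 = (ln(S_0'/K) + (r + sigma^2/2)*T) / (sigma*sqrt(T)) = -1.73304669
d2 = d1 - sigma*sqrt(T) = -1.79804669
exp(-rT) = 0.98609754
N(d1) = 0.04154368; N(d2) = 0.03608480
C = S_0' * N(d1) - K * exp(-rT) * N(d2) = 90.37137210 * 0.04154368 - 102.7900 * 0.98609754 * 0.03608480 = 0.0968

Answer: Price = 0.0968


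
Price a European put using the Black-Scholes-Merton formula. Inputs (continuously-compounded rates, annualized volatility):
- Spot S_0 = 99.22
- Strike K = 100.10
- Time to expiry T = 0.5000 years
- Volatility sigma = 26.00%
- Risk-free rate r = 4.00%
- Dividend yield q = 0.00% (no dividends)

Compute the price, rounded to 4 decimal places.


d1 = (ln(S/K) + (r - q + 0.5*sigma^2) * T) / (sigma * sqrt(T)) = 0.15268024
d2 = d1 - sigma * sqrt(T) = -0.03116752
exp(-rT) = 0.98019867; exp(-qT) = 1.00000000
P = K * exp(-rT) * N(-d2) - S_0 * exp(-qT) * N(-d1)
N(-d1) = 0.43932522; N(-d2) = 0.51243203
P = 100.1000 * 0.98019867 * 0.51243203 - 99.2200 * 1.00000000 * 0.43932522 = 6.6889

Answer: Price = 6.6889


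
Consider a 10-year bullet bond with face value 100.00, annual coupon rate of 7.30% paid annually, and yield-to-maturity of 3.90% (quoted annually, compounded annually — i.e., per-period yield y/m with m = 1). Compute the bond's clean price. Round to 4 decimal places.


Coupon per period c = face * coupon_rate / m = 7.300000
Periods per year m = 1; per-period yield y/m = 0.039000
Number of cashflows N = 10
Cashflows (t years, CF_t, discount factor 1/(1+y/m)^(m*t), PV):
  t = 1.0000: CF_t = 7.300000, DF = 0.962464, PV = 7.025987
  t = 2.0000: CF_t = 7.300000, DF = 0.926337, PV = 6.762258
  t = 3.0000: CF_t = 7.300000, DF = 0.891566, PV = 6.508430
  t = 4.0000: CF_t = 7.300000, DF = 0.858100, PV = 6.264129
  t = 5.0000: CF_t = 7.300000, DF = 0.825890, PV = 6.028998
  t = 6.0000: CF_t = 7.300000, DF = 0.794889, PV = 5.802693
  t = 7.0000: CF_t = 7.300000, DF = 0.765052, PV = 5.584882
  t = 8.0000: CF_t = 7.300000, DF = 0.736335, PV = 5.375248
  t = 9.0000: CF_t = 7.300000, DF = 0.708696, PV = 5.173482
  t = 10.0000: CF_t = 107.300000, DF = 0.682094, PV = 73.188736
Price P = sum_t PV_t = 127.714842

Answer: Price = 127.7148


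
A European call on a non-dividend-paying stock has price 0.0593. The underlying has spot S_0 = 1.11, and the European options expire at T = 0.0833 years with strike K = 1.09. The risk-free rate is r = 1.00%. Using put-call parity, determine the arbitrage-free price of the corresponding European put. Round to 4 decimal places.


Put-call parity: C - P = S_0 * exp(-qT) - K * exp(-rT).
S_0 * exp(-qT) = 1.1100 * 1.00000000 = 1.11000000
K * exp(-rT) = 1.0900 * 0.99916735 = 1.08909241
P = C - S*exp(-qT) + K*exp(-rT)
P = 0.0593 - 1.11000000 + 1.08909241 = 0.0384

Answer: Put price = 0.0384


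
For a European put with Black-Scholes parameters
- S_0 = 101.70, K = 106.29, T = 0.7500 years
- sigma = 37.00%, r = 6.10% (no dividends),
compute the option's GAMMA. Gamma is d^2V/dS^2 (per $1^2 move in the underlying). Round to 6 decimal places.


d1 = 0.1652270223; d2 = -0.1552023771
phi(d1) = 0.3935337218; exp(-qT) = 1.0000000000; exp(-rT) = 0.9552807525
Gamma = exp(-qT) * phi(d1) / (S * sigma * sqrt(T)) = 1.0000000000 * 0.3935337218 / (101.7000 * 0.3700 * 0.8660254038) = 0.012076

Answer: Gamma = 0.012076


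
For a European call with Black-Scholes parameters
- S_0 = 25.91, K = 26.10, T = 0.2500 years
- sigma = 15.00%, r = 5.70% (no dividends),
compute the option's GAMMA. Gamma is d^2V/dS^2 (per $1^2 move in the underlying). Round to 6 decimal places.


d1 = 0.1300824033; d2 = 0.0550824033
phi(d1) = 0.3955811818; exp(-qT) = 1.0000000000; exp(-rT) = 0.9858510507
Gamma = exp(-qT) * phi(d1) / (S * sigma * sqrt(T)) = 1.0000000000 * 0.3955811818 / (25.9100 * 0.1500 * 0.5000000000) = 0.203567

Answer: Gamma = 0.203567


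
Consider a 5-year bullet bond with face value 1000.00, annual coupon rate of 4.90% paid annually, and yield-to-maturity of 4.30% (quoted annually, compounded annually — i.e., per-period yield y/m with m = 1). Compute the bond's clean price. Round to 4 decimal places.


Answer: Price = 1026.4873

Derivation:
Coupon per period c = face * coupon_rate / m = 49.000000
Periods per year m = 1; per-period yield y/m = 0.043000
Number of cashflows N = 5
Cashflows (t years, CF_t, discount factor 1/(1+y/m)^(m*t), PV):
  t = 1.0000: CF_t = 49.000000, DF = 0.958773, PV = 46.979866
  t = 2.0000: CF_t = 49.000000, DF = 0.919245, PV = 45.043016
  t = 3.0000: CF_t = 49.000000, DF = 0.881347, PV = 43.186017
  t = 4.0000: CF_t = 49.000000, DF = 0.845012, PV = 41.405578
  t = 5.0000: CF_t = 1049.000000, DF = 0.810174, PV = 849.872832
Price P = sum_t PV_t = 1026.487308


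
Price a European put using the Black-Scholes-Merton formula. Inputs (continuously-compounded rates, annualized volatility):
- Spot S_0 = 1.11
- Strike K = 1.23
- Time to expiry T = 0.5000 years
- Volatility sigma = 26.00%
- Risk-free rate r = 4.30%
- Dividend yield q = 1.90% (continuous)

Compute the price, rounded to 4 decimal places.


Answer: Price = 0.1465

Derivation:
d1 = (ln(S/K) + (r - q + 0.5*sigma^2) * T) / (sigma * sqrt(T)) = -0.40116971
d2 = d1 - sigma * sqrt(T) = -0.58501747
exp(-rT) = 0.97872948; exp(-qT) = 0.99054498
P = K * exp(-rT) * N(-d2) - S_0 * exp(-qT) * N(-d1)
N(-d1) = 0.65585241; N(-d2) = 0.72073202
P = 1.2300 * 0.97872948 * 0.72073202 - 1.1100 * 0.99054498 * 0.65585241 = 0.1465


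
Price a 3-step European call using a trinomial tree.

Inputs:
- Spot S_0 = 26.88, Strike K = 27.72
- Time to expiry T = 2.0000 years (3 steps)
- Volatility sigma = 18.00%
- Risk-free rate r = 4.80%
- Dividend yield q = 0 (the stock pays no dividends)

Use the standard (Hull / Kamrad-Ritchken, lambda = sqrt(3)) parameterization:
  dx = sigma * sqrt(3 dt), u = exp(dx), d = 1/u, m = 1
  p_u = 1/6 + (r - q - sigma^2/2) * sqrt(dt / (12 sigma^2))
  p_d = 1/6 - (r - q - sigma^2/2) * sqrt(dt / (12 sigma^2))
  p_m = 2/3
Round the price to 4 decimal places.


Answer: Price = V(0,0) = 3.4436

Derivation:
dt = T/N = 0.666667; dx = sigma*sqrt(3*dt) = 0.254558
u = exp(dx) = 1.289892; d = 1/u = 0.775259
p_u = 0.208307, p_m = 0.666667, p_d = 0.125026
Discount per step: exp(-r*dt) = 0.968507
Stock lattice S(k, j) with j the centered position index:
  k=0: S(0,+0) = 26.8800
  k=1: S(1,-1) = 20.8390; S(1,+0) = 26.8800; S(1,+1) = 34.6723
  k=2: S(2,-2) = 16.1556; S(2,-1) = 20.8390; S(2,+0) = 26.8800; S(2,+1) = 34.6723; S(2,+2) = 44.7235
  k=3: S(3,-3) = 12.5248; S(3,-2) = 16.1556; S(3,-1) = 20.8390; S(3,+0) = 26.8800; S(3,+1) = 34.6723; S(3,+2) = 44.7235; S(3,+3) = 57.6885
Terminal payoffs V(N, j) = max(S_T - K, 0):
  V(3,-3) = 0.000000; V(3,-2) = 0.000000; V(3,-1) = 0.000000; V(3,+0) = 0.000000; V(3,+1) = 6.952295; V(3,+2) = 17.003514; V(3,+3) = 29.968500
Backward induction: V(k, j) = exp(-r*dt) * [p_u * V(k+1, j+1) + p_m * V(k+1, j) + p_d * V(k+1, j-1)]
  V(2,-2) = exp(-r*dt) * [p_u*0.000000 + p_m*0.000000 + p_d*0.000000] = 0.000000
  V(2,-1) = exp(-r*dt) * [p_u*0.000000 + p_m*0.000000 + p_d*0.000000] = 0.000000
  V(2,+0) = exp(-r*dt) * [p_u*6.952295 + p_m*0.000000 + p_d*0.000000] = 1.402605
  V(2,+1) = exp(-r*dt) * [p_u*17.003514 + p_m*6.952295 + p_d*0.000000] = 7.919305
  V(2,+2) = exp(-r*dt) * [p_u*29.968500 + p_m*17.003514 + p_d*6.952295] = 17.866577
  V(1,-1) = exp(-r*dt) * [p_u*1.402605 + p_m*0.000000 + p_d*0.000000] = 0.282972
  V(1,+0) = exp(-r*dt) * [p_u*7.919305 + p_m*1.402605 + p_d*0.000000] = 2.503318
  V(1,+1) = exp(-r*dt) * [p_u*17.866577 + p_m*7.919305 + p_d*1.402605] = 8.887635
  V(0,+0) = exp(-r*dt) * [p_u*8.887635 + p_m*2.503318 + p_d*0.282972] = 3.443639


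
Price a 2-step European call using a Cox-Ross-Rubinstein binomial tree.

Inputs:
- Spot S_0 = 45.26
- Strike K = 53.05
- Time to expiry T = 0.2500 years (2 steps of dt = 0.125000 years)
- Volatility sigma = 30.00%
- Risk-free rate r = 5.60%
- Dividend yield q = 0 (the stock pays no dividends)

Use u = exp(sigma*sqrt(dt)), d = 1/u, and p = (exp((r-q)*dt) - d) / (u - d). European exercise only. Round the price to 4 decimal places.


dt = T/N = 0.125000
u = exp(sigma*sqrt(dt)) = 1.111895; d = 1/u = 0.899365
p = (exp((r-q)*dt) - d) / (u - d) = 0.506560
Discount per step: exp(-r*dt) = 0.993024
Stock lattice S(k, i) with i counting down-moves:
  k=0: S(0,0) = 45.2600
  k=1: S(1,0) = 50.3244; S(1,1) = 40.7053
  k=2: S(2,0) = 55.9554; S(2,1) = 45.2600; S(2,2) = 36.6089
Terminal payoffs V(N, i) = max(S_T - K, 0):
  V(2,0) = 2.905441; V(2,1) = 0.000000; V(2,2) = 0.000000
Backward induction: V(k, i) = exp(-r*dt) * [p * V(k+1, i) + (1-p) * V(k+1, i+1)].
  V(1,0) = exp(-r*dt) * [p*2.905441 + (1-p)*0.000000] = 1.461515
  V(1,1) = exp(-r*dt) * [p*0.000000 + (1-p)*0.000000] = 0.000000
  V(0,0) = exp(-r*dt) * [p*1.461515 + (1-p)*0.000000] = 0.735181

Answer: Price = V(0,0) = 0.7352


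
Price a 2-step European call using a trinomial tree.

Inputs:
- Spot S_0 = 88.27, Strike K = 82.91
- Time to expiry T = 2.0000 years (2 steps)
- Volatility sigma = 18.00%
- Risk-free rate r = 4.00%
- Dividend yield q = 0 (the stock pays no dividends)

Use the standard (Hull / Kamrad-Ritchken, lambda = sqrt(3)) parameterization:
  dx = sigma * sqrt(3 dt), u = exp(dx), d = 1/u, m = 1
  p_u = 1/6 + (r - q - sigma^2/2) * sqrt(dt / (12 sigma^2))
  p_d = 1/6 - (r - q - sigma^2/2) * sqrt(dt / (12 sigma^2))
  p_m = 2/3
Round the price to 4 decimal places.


Answer: Price = V(0,0) = 15.1191

Derivation:
dt = T/N = 1.000000; dx = sigma*sqrt(3*dt) = 0.311769
u = exp(dx) = 1.365839; d = 1/u = 0.732151
p_u = 0.204836, p_m = 0.666667, p_d = 0.128497
Discount per step: exp(-r*dt) = 0.960789
Stock lattice S(k, j) with j the centered position index:
  k=0: S(0,+0) = 88.2700
  k=1: S(1,-1) = 64.6269; S(1,+0) = 88.2700; S(1,+1) = 120.5626
  k=2: S(2,-2) = 47.3166; S(2,-1) = 64.6269; S(2,+0) = 88.2700; S(2,+1) = 120.5626; S(2,+2) = 164.6692
Terminal payoffs V(N, j) = max(S_T - K, 0):
  V(2,-2) = 0.000000; V(2,-1) = 0.000000; V(2,+0) = 5.360000; V(2,+1) = 37.652639; V(2,+2) = 81.759196
Backward induction: V(k, j) = exp(-r*dt) * [p_u * V(k+1, j+1) + p_m * V(k+1, j) + p_d * V(k+1, j-1)]
  V(1,-1) = exp(-r*dt) * [p_u*5.360000 + p_m*0.000000 + p_d*0.000000] = 1.054871
  V(1,+0) = exp(-r*dt) * [p_u*37.652639 + p_m*5.360000 + p_d*0.000000] = 10.843419
  V(1,+1) = exp(-r*dt) * [p_u*81.759196 + p_m*37.652639 + p_d*5.360000] = 40.869799
  V(0,+0) = exp(-r*dt) * [p_u*40.869799 + p_m*10.843419 + p_d*1.054871] = 15.119076


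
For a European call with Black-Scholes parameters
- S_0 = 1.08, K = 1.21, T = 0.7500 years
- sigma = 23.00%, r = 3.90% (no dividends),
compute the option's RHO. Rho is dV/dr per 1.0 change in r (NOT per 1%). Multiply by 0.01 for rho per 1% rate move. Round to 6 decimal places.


Answer: Rho = 0.264720

Derivation:
d1 = -0.3241787546; d2 = -0.5233645975
phi(d1) = 0.3785207198; exp(-qT) = 1.0000000000; exp(-rT) = 0.9711736407
N(d2) = 0.3003602779
Rho = K*T*exp(-rT)*N(d2) = 1.2100 * 0.7500 * 0.9711736407 * 0.3003602779 = 0.264720


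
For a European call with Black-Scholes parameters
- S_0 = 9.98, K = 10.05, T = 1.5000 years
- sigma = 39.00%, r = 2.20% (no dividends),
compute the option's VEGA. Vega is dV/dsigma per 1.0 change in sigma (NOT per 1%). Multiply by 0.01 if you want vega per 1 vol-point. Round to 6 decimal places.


d1 = 0.2932802454; d2 = -0.1843702544
phi(d1) = 0.3821488126; exp(-qT) = 1.0000000000; exp(-rT) = 0.9675385596
Vega = S * exp(-qT) * phi(d1) * sqrt(T) = 9.9800 * 1.0000000000 * 0.3821488126 * 1.2247448714 = 4.670987

Answer: Vega = 4.670987


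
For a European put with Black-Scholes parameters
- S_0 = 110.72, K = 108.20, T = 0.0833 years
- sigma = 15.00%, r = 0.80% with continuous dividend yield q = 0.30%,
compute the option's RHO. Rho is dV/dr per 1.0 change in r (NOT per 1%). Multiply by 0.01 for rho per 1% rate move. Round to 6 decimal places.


d1 = 0.5630695627; d2 = 0.5197769536
phi(d1) = 0.3404584459; exp(-qT) = 0.9997501312; exp(-rT) = 0.9993338220
N(-d2) = 0.3016095220
Rho = -K*T*exp(-rT)*N(-d2) = -108.2000 * 0.0833 * 0.9993338220 * 0.3016095220 = -2.716614

Answer: Rho = -2.716614


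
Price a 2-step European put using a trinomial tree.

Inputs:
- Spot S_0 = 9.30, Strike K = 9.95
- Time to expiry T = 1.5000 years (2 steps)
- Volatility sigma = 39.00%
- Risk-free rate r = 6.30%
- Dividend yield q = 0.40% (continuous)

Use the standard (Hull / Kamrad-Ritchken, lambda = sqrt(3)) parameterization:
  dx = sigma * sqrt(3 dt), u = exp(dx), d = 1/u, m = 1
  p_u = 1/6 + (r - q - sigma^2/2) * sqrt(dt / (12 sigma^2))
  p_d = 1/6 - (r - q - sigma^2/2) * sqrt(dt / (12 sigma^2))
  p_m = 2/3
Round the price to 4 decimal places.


dt = T/N = 0.750000; dx = sigma*sqrt(3*dt) = 0.585000
u = exp(dx) = 1.794991; d = 1/u = 0.557106
p_u = 0.155737, p_m = 0.666667, p_d = 0.177596
Discount per step: exp(-r*dt) = 0.953849
Stock lattice S(k, j) with j the centered position index:
  k=0: S(0,+0) = 9.3000
  k=1: S(1,-1) = 5.1811; S(1,+0) = 9.3000; S(1,+1) = 16.6934
  k=2: S(2,-2) = 2.8864; S(2,-1) = 5.1811; S(2,+0) = 9.3000; S(2,+1) = 16.6934; S(2,+2) = 29.9645
Terminal payoffs V(N, j) = max(K - S_T, 0):
  V(2,-2) = 7.063587; V(2,-1) = 4.768915; V(2,+0) = 0.650000; V(2,+1) = 0.000000; V(2,+2) = 0.000000
Backward induction: V(k, j) = exp(-r*dt) * [p_u * V(k+1, j+1) + p_m * V(k+1, j) + p_d * V(k+1, j-1)]
  V(1,-1) = exp(-r*dt) * [p_u*0.650000 + p_m*4.768915 + p_d*7.063587] = 4.325678
  V(1,+0) = exp(-r*dt) * [p_u*0.000000 + p_m*0.650000 + p_d*4.768915] = 1.221188
  V(1,+1) = exp(-r*dt) * [p_u*0.000000 + p_m*0.000000 + p_d*0.650000] = 0.110110
  V(0,+0) = exp(-r*dt) * [p_u*0.110110 + p_m*1.221188 + p_d*4.325678] = 1.525679

Answer: Price = V(0,0) = 1.5257


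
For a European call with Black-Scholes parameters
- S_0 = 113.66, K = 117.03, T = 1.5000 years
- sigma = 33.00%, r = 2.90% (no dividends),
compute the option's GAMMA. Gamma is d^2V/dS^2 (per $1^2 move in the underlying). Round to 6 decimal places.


Answer: Gamma = 0.008443

Derivation:
d1 = 0.2374179653; d2 = -0.1667478422
phi(d1) = 0.3878555982; exp(-qT) = 1.0000000000; exp(-rT) = 0.9574325541
Gamma = exp(-qT) * phi(d1) / (S * sigma * sqrt(T)) = 1.0000000000 * 0.3878555982 / (113.6600 * 0.3300 * 1.2247448714) = 0.008443


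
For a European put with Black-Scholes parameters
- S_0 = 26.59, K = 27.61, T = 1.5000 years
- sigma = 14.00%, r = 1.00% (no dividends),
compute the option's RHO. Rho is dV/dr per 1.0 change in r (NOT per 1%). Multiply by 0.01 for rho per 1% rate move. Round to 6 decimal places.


Answer: Rho = -23.916141

Derivation:
d1 = -0.0463234710; d2 = -0.2177877530
phi(d1) = 0.3985144720; exp(-qT) = 1.0000000000; exp(-rT) = 0.9851119396
N(-d2) = 0.5862027564
Rho = -K*T*exp(-rT)*N(-d2) = -27.6100 * 1.5000 * 0.9851119396 * 0.5862027564 = -23.916141


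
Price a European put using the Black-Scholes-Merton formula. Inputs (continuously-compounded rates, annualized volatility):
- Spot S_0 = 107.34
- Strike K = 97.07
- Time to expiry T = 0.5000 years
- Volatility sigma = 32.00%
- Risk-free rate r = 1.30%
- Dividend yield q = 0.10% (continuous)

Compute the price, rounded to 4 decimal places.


d1 = (ln(S/K) + (r - q + 0.5*sigma^2) * T) / (sigma * sqrt(T)) = 0.58410997
d2 = d1 - sigma * sqrt(T) = 0.35783580
exp(-rT) = 0.99352108; exp(-qT) = 0.99950012
P = K * exp(-rT) * N(-d2) - S_0 * exp(-qT) * N(-d1)
N(-d1) = 0.27957316; N(-d2) = 0.36023310
P = 97.0700 * 0.99352108 * 0.36023310 - 107.3400 * 0.99950012 * 0.27957316 = 4.7469

Answer: Price = 4.7469


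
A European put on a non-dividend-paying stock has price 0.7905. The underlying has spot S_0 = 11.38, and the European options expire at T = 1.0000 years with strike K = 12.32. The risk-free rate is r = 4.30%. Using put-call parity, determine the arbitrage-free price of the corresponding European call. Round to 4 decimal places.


Answer: Call price = 0.3690

Derivation:
Put-call parity: C - P = S_0 * exp(-qT) - K * exp(-rT).
S_0 * exp(-qT) = 11.3800 * 1.00000000 = 11.38000000
K * exp(-rT) = 12.3200 * 0.95791139 = 11.80146833
C = P + S*exp(-qT) - K*exp(-rT)
C = 0.7905 + 11.38000000 - 11.80146833 = 0.3690


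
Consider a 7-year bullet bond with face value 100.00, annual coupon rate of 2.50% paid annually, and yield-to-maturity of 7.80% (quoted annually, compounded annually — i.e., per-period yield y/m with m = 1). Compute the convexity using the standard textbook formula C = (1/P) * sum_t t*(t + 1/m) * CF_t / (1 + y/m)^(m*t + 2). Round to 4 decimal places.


Coupon per period c = face * coupon_rate / m = 2.500000
Periods per year m = 1; per-period yield y/m = 0.078000
Number of cashflows N = 7
Cashflows (t years, CF_t, discount factor 1/(1+y/m)^(m*t), PV):
  t = 1.0000: CF_t = 2.500000, DF = 0.927644, PV = 2.319109
  t = 2.0000: CF_t = 2.500000, DF = 0.860523, PV = 2.151307
  t = 3.0000: CF_t = 2.500000, DF = 0.798259, PV = 1.995647
  t = 4.0000: CF_t = 2.500000, DF = 0.740500, PV = 1.851250
  t = 5.0000: CF_t = 2.500000, DF = 0.686920, PV = 1.717300
  t = 6.0000: CF_t = 2.500000, DF = 0.637217, PV = 1.593043
  t = 7.0000: CF_t = 102.500000, DF = 0.591111, PV = 60.588826
Price P = sum_t PV_t = 72.216483
Convexity numerator sum_t t*(t + 1/m) * CF_t / (1+y/m)^(m*t + 2):
  t = 1.0000: term = 3.991294
  t = 2.0000: term = 11.107497
  t = 3.0000: term = 20.607602
  t = 4.0000: term = 31.860856
  t = 5.0000: term = 44.333288
  t = 6.0000: term = 57.575698
  t = 7.0000: term = 2919.732370
Convexity = (1/P) * sum = 3089.208604 / 72.216483 = 42.777057

Answer: Convexity = 42.7771


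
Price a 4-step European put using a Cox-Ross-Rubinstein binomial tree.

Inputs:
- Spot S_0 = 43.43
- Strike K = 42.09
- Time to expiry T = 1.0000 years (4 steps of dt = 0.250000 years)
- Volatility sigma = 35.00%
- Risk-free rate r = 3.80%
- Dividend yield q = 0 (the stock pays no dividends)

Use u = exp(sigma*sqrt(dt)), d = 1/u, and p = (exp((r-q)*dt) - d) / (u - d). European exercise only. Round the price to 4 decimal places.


dt = T/N = 0.250000
u = exp(sigma*sqrt(dt)) = 1.191246; d = 1/u = 0.839457
p = (exp((r-q)*dt) - d) / (u - d) = 0.483495
Discount per step: exp(-r*dt) = 0.990545
Stock lattice S(k, i) with i counting down-moves:
  k=0: S(0,0) = 43.4300
  k=1: S(1,0) = 51.7358; S(1,1) = 36.4576
  k=2: S(2,0) = 61.6301; S(2,1) = 43.4300; S(2,2) = 30.6046
  k=3: S(3,0) = 73.4166; S(3,1) = 51.7358; S(3,2) = 36.4576; S(3,3) = 25.6912
  k=4: S(4,0) = 87.4573; S(4,1) = 61.6301; S(4,2) = 43.4300; S(4,3) = 30.6046; S(4,4) = 21.5667
Terminal payoffs V(N, i) = max(K - S_T, 0):
  V(4,0) = 0.000000; V(4,1) = 0.000000; V(4,2) = 0.000000; V(4,3) = 11.485396; V(4,4) = 20.523300
Backward induction: V(k, i) = exp(-r*dt) * [p * V(k+1, i) + (1-p) * V(k+1, i+1)].
  V(3,0) = exp(-r*dt) * [p*0.000000 + (1-p)*0.000000] = 0.000000
  V(3,1) = exp(-r*dt) * [p*0.000000 + (1-p)*0.000000] = 0.000000
  V(3,2) = exp(-r*dt) * [p*0.000000 + (1-p)*11.485396] = 5.876177
  V(3,3) = exp(-r*dt) * [p*11.485396 + (1-p)*20.523300] = 16.000789
  V(2,0) = exp(-r*dt) * [p*0.000000 + (1-p)*0.000000] = 0.000000
  V(2,1) = exp(-r*dt) * [p*0.000000 + (1-p)*5.876177] = 3.006379
  V(2,2) = exp(-r*dt) * [p*5.876177 + (1-p)*16.000789] = 11.000588
  V(1,0) = exp(-r*dt) * [p*0.000000 + (1-p)*3.006379] = 1.538129
  V(1,1) = exp(-r*dt) * [p*3.006379 + (1-p)*11.000588] = 7.067964
  V(0,0) = exp(-r*dt) * [p*1.538129 + (1-p)*7.067964] = 4.352769

Answer: Price = V(0,0) = 4.3528


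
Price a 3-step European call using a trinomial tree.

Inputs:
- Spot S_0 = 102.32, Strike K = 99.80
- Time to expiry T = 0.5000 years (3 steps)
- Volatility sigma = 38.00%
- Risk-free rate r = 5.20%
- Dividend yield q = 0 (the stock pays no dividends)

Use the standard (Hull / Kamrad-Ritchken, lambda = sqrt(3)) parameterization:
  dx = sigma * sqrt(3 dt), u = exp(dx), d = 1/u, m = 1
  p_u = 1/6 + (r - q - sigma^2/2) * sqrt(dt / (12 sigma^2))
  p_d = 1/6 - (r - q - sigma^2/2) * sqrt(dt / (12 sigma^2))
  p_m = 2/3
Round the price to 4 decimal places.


dt = T/N = 0.166667; dx = sigma*sqrt(3*dt) = 0.268701
u = exp(dx) = 1.308263; d = 1/u = 0.764372
p_u = 0.160402, p_m = 0.666667, p_d = 0.172931
Discount per step: exp(-r*dt) = 0.991371
Stock lattice S(k, j) with j the centered position index:
  k=0: S(0,+0) = 102.3200
  k=1: S(1,-1) = 78.2106; S(1,+0) = 102.3200; S(1,+1) = 133.8615
  k=2: S(2,-2) = 59.7820; S(2,-1) = 78.2106; S(2,+0) = 102.3200; S(2,+1) = 133.8615; S(2,+2) = 175.1261
  k=3: S(3,-3) = 45.6957; S(3,-2) = 59.7820; S(3,-1) = 78.2106; S(3,+0) = 102.3200; S(3,+1) = 133.8615; S(3,+2) = 175.1261; S(3,+3) = 229.1111
Terminal payoffs V(N, j) = max(S_T - K, 0):
  V(3,-3) = 0.000000; V(3,-2) = 0.000000; V(3,-1) = 0.000000; V(3,+0) = 2.520000; V(3,+1) = 34.061507; V(3,+2) = 75.326104; V(3,+3) = 129.311065
Backward induction: V(k, j) = exp(-r*dt) * [p_u * V(k+1, j+1) + p_m * V(k+1, j) + p_d * V(k+1, j-1)]
  V(2,-2) = exp(-r*dt) * [p_u*0.000000 + p_m*0.000000 + p_d*0.000000] = 0.000000
  V(2,-1) = exp(-r*dt) * [p_u*2.520000 + p_m*0.000000 + p_d*0.000000] = 0.400725
  V(2,+0) = exp(-r*dt) * [p_u*34.061507 + p_m*2.520000 + p_d*0.000000] = 7.081889
  V(2,+1) = exp(-r*dt) * [p_u*75.326104 + p_m*34.061507 + p_d*2.520000] = 34.921940
  V(2,+2) = exp(-r*dt) * [p_u*129.311065 + p_m*75.326104 + p_d*34.061507] = 76.186303
  V(1,-1) = exp(-r*dt) * [p_u*7.081889 + p_m*0.400725 + p_d*0.000000] = 1.390991
  V(1,+0) = exp(-r*dt) * [p_u*34.921940 + p_m*7.081889 + p_d*0.400725] = 10.302429
  V(1,+1) = exp(-r*dt) * [p_u*76.186303 + p_m*34.921940 + p_d*7.081889] = 36.409485
  V(0,+0) = exp(-r*dt) * [p_u*36.409485 + p_m*10.302429 + p_d*1.390991] = 12.837245

Answer: Price = V(0,0) = 12.8372
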